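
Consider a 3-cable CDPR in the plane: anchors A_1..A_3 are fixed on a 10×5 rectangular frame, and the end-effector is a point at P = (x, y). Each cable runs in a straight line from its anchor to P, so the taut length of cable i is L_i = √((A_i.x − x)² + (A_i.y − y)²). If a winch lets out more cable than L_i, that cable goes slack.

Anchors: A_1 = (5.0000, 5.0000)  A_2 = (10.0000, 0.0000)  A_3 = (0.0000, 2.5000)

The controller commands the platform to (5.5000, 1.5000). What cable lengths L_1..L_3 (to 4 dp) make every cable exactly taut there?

(3.5355, 4.7434, 5.5902)

cable 1: Δx=-0.5000, Δy=3.5000; L_1 = √(Δx²+Δy²) = 3.5355
cable 2: Δx=4.5000, Δy=-1.5000; L_2 = √(Δx²+Δy²) = 4.7434
cable 3: Δx=-5.5000, Δy=1.0000; L_3 = √(Δx²+Δy²) = 5.5902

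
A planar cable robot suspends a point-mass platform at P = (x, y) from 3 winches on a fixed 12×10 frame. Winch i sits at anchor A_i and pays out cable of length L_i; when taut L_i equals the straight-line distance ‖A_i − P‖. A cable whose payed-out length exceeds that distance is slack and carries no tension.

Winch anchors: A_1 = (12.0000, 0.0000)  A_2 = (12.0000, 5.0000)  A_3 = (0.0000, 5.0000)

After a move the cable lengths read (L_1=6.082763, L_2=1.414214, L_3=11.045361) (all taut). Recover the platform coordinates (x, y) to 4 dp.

(11.0000, 6.0000)

expand ‖A_i−P‖²=L_i² and subtract eq 1 (c_i ≔ ‖A_i‖²−L_i²)
c_1 = 144.0000+0.0000−37.0000 = 107.0000
eq1−eq2 → [0.0000  -10.0000]·P = -60.0000
eq1−eq3 → [24.0000  -10.0000]·P = 204.0000
2×2 solve → P = (11.0000, 6.0000)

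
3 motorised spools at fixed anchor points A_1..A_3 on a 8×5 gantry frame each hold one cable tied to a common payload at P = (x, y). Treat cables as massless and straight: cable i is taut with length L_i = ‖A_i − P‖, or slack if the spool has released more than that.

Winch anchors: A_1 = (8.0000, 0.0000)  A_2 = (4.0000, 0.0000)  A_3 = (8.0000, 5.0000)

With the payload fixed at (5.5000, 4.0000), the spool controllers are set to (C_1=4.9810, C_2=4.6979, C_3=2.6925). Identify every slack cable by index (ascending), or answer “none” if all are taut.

1, 2

cable 1: √((2.5000)²+(-4.0000)²)=4.7170, C_1=4.9810: slack
cable 2: √((-1.5000)²+(-4.0000)²)=4.2720, C_2=4.6979: slack
cable 3: √((2.5000)²+(1.0000)²)=2.6926, C_3=2.6925: taut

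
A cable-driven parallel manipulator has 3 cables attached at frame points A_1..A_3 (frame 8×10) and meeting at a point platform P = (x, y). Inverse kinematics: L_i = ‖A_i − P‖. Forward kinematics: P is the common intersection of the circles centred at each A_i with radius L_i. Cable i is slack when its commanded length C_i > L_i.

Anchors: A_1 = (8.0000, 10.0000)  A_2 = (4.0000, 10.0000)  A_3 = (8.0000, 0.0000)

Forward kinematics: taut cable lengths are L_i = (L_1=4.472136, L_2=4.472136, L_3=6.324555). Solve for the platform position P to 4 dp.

(6.0000, 6.0000)

each cable: (A_i−P)·(A_i−P) = L_i²; let c_i = ‖A_i‖²−L_i²
c_1 = 64.0000+100.0000−20.0000 = 144.0000
row 1: 8.0000x + 0.0000y = 48.0000  (c_2=96.0000)
row 2: 0.0000x + 20.0000y = 120.0000  (c_3=24.0000)
Cramer on rows 1–2 → x = 6.0000, y = 6.0000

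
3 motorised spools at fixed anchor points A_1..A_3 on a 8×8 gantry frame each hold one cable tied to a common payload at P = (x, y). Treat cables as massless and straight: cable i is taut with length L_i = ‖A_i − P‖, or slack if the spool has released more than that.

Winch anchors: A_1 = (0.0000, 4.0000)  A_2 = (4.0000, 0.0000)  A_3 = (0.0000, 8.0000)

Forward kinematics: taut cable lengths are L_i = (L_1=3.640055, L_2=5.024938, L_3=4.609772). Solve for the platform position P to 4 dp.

circle eqns → linear via eq_j − eq_1; set c_j = A_j·A_j − L_j²
c_1 = 0.0000+16.0000−13.2500 = 2.7500
-8.0000·x + 8.0000·y = c_1−c_2 = 12.0000
0.0000·x − 8.0000·y = c_1−c_3 = -40.0000
solve first two rows → x=3.5000, y=5.0000

(3.5000, 5.0000)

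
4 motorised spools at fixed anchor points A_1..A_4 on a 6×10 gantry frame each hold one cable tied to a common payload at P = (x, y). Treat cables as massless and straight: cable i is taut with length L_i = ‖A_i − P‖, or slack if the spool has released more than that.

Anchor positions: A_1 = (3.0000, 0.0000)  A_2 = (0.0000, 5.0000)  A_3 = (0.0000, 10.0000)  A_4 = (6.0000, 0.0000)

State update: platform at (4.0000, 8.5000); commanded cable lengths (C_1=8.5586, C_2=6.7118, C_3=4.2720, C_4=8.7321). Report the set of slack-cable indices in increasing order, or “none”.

i=1: geometric 8.5586 vs commanded 8.5586 ⇒ taut
i=2: geometric 5.3151 vs commanded 6.7118 ⇒ slack
i=3: geometric 4.2720 vs commanded 4.2720 ⇒ taut
i=4: geometric 8.7321 vs commanded 8.7321 ⇒ taut

2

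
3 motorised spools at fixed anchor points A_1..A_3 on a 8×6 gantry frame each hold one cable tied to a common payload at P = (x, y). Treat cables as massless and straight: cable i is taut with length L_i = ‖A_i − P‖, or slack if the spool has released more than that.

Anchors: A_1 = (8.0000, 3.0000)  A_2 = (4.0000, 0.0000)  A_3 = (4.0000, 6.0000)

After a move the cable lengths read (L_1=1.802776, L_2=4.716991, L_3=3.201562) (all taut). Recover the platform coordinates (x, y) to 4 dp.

(6.5000, 4.0000)

each cable: (A_i−P)·(A_i−P) = L_i²; let q_i = ‖A_i‖²−L_i²
q_1 = 64.0000+9.0000−3.2500 = 69.7500
row 1: 8.0000x + 6.0000y = 76.0000  (q_2=-6.2500)
row 2: 8.0000x − 6.0000y = 28.0000  (q_3=41.7500)
Cramer on rows 1–2 → x = 6.5000, y = 4.0000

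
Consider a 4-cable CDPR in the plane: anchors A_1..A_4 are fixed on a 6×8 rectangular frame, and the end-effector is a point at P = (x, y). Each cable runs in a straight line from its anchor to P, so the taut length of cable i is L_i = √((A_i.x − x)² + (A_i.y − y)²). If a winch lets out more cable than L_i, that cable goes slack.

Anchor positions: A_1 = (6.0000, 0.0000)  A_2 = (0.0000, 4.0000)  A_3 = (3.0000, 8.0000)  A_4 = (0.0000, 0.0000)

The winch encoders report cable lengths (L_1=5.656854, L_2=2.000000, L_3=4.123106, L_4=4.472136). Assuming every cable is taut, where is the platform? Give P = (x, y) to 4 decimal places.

(2.0000, 4.0000)

expand ‖A_i−P‖²=L_i² and subtract eq 1 (k_i ≔ ‖A_i‖²−L_i²)
k_1 = 36.0000+0.0000−32.0000 = 4.0000
eq1−eq2 → [12.0000  -8.0000]·P = -8.0000
eq1−eq3 → [6.0000  -16.0000]·P = -52.0000
eq1−eq4 → [12.0000  0.0000]·P = 24.0000
2×2 solve → P = (2.0000, 4.0000)
check cable 4: ‖A_4−P‖² = 20.0000 ≈ L_4² = 20.0000 ✓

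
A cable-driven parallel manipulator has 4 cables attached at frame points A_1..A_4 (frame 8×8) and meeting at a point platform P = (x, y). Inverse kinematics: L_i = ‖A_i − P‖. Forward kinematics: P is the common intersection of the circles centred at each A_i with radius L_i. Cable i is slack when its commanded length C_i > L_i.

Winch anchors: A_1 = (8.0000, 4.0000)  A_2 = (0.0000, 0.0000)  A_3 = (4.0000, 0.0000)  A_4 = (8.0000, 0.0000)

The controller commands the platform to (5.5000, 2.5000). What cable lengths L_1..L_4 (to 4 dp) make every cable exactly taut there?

cable 1: Δx=2.5000, Δy=1.5000; L_1 = √(Δx²+Δy²) = 2.9155
cable 2: Δx=-5.5000, Δy=-2.5000; L_2 = √(Δx²+Δy²) = 6.0415
cable 3: Δx=-1.5000, Δy=-2.5000; L_3 = √(Δx²+Δy²) = 2.9155
cable 4: Δx=2.5000, Δy=-2.5000; L_4 = √(Δx²+Δy²) = 3.5355

(2.9155, 6.0415, 2.9155, 3.5355)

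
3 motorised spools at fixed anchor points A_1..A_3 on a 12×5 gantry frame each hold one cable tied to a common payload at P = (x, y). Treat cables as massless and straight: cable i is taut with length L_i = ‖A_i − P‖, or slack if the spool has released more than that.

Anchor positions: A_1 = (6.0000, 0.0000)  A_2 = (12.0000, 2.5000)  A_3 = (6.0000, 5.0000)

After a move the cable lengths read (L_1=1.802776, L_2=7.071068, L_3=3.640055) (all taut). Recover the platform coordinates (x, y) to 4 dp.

each cable: (A_i−P)·(A_i−P) = L_i²; let c_i = ‖A_i‖²−L_i²
c_1 = 36.0000+0.0000−3.2500 = 32.7500
row 1: -12.0000x − 5.0000y = -67.5000  (c_2=100.2500)
row 2: 0.0000x − 10.0000y = -15.0000  (c_3=47.7500)
Cramer on rows 1–2 → x = 5.0000, y = 1.5000

(5.0000, 1.5000)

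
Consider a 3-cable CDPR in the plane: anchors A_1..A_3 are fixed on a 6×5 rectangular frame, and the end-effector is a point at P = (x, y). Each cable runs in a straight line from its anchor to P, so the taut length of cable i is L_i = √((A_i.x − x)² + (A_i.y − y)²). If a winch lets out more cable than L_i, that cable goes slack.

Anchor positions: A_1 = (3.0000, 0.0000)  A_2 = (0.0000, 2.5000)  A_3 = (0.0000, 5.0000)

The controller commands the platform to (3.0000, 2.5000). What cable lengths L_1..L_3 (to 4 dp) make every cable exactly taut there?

(2.5000, 3.0000, 3.9051)

cable 1: Δx=0.0000, Δy=-2.5000; L_1 = √(Δx²+Δy²) = 2.5000
cable 2: Δx=-3.0000, Δy=0.0000; L_2 = √(Δx²+Δy²) = 3.0000
cable 3: Δx=-3.0000, Δy=2.5000; L_3 = √(Δx²+Δy²) = 3.9051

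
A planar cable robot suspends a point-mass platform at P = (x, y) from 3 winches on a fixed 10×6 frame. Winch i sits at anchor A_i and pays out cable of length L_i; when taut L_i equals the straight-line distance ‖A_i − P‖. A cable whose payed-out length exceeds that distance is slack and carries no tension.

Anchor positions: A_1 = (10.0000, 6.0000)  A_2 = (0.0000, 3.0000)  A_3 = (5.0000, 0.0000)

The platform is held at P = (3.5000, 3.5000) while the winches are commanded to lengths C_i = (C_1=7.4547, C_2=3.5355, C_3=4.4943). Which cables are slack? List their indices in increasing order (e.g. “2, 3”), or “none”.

i=1: geometric 6.9642 vs commanded 7.4547 ⇒ slack
i=2: geometric 3.5355 vs commanded 3.5355 ⇒ taut
i=3: geometric 3.8079 vs commanded 4.4943 ⇒ slack

1, 3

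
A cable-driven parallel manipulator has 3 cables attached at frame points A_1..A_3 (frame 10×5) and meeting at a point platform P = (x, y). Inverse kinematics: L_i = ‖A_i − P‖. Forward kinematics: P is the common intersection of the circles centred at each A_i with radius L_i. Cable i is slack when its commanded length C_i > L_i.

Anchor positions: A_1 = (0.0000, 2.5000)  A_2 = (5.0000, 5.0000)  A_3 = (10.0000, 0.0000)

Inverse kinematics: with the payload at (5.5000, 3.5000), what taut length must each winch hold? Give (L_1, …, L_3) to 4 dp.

(5.5902, 1.5811, 5.7009)

L_1: Δ = A_1−P = (-5.5000, -1.0000) → ‖Δ‖ = √31.2500 = 5.5902
L_2: Δ = A_2−P = (-0.5000, 1.5000) → ‖Δ‖ = √2.5000 = 1.5811
L_3: Δ = A_3−P = (4.5000, -3.5000) → ‖Δ‖ = √32.5000 = 5.7009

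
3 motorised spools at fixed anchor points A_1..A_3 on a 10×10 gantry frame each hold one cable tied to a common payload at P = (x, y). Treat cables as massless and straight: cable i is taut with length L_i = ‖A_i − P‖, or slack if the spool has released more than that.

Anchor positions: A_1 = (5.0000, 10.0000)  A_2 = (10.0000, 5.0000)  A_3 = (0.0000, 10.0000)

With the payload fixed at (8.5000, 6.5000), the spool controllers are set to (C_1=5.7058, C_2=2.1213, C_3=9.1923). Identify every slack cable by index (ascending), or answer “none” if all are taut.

1

cable 1: L_1 = ‖A_1−P‖ = 4.9497;  C_1 = 5.7058 → slack
cable 2: L_2 = ‖A_2−P‖ = 2.1213;  C_2 = 2.1213 → taut
cable 3: L_3 = ‖A_3−P‖ = 9.1924;  C_3 = 9.1923 → taut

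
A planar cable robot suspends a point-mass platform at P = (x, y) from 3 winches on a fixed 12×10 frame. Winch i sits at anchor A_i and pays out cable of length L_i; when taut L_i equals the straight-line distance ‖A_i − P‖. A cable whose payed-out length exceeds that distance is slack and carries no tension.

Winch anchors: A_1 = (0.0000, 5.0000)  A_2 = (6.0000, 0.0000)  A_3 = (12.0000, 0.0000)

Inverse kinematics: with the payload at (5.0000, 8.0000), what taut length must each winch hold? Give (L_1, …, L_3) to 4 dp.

(5.8310, 8.0623, 10.6301)

cable 1: Δx=-5.0000, Δy=-3.0000; L_1 = √(Δx²+Δy²) = 5.8310
cable 2: Δx=1.0000, Δy=-8.0000; L_2 = √(Δx²+Δy²) = 8.0623
cable 3: Δx=7.0000, Δy=-8.0000; L_3 = √(Δx²+Δy²) = 10.6301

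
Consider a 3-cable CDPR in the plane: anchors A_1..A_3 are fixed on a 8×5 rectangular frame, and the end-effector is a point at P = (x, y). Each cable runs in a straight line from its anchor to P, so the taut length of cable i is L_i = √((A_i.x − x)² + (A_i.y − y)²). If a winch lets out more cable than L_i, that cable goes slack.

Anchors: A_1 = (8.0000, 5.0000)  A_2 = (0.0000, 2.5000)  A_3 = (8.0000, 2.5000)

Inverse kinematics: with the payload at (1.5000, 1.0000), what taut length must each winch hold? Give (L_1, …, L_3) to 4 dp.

L_1 = √((8.0000−1.5000)² + (5.0000−1.0000)²) = 7.6322
L_2 = √((0.0000−1.5000)² + (2.5000−1.0000)²) = 2.1213
L_3 = √((8.0000−1.5000)² + (2.5000−1.0000)²) = 6.6708

(7.6322, 2.1213, 6.6708)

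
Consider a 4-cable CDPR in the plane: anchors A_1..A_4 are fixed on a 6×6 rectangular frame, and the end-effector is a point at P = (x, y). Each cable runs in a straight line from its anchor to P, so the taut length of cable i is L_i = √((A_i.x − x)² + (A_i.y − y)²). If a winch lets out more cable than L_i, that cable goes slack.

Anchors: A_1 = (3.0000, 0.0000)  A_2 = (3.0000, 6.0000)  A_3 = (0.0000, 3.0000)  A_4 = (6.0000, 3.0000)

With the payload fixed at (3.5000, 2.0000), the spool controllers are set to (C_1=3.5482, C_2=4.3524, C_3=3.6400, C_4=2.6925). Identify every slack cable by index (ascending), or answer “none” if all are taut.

cable 1: √((-0.5000)²+(-2.0000)²)=2.0616, C_1=3.5482: slack
cable 2: √((-0.5000)²+(4.0000)²)=4.0311, C_2=4.3524: slack
cable 3: √((-3.5000)²+(1.0000)²)=3.6401, C_3=3.6400: taut
cable 4: √((2.5000)²+(1.0000)²)=2.6926, C_4=2.6925: taut

1, 2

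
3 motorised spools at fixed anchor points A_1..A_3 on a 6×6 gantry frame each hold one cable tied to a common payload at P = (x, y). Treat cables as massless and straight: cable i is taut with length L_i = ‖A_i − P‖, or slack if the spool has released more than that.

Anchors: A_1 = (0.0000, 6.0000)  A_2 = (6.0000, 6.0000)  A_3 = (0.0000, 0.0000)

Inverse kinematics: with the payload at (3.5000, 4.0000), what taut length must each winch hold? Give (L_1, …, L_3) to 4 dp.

(4.0311, 3.2016, 5.3151)

cable 1: Δx=-3.5000, Δy=2.0000; L_1 = √(Δx²+Δy²) = 4.0311
cable 2: Δx=2.5000, Δy=2.0000; L_2 = √(Δx²+Δy²) = 3.2016
cable 3: Δx=-3.5000, Δy=-4.0000; L_3 = √(Δx²+Δy²) = 5.3151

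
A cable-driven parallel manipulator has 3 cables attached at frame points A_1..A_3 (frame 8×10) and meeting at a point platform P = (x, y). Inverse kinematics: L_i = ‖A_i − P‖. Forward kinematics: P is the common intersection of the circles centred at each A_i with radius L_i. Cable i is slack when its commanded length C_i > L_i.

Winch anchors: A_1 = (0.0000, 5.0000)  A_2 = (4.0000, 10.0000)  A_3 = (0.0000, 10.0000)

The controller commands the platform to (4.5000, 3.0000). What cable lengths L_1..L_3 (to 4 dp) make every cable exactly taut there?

(4.9244, 7.0178, 8.3217)

L_1: Δ = A_1−P = (-4.5000, 2.0000) → ‖Δ‖ = √24.2500 = 4.9244
L_2: Δ = A_2−P = (-0.5000, 7.0000) → ‖Δ‖ = √49.2500 = 7.0178
L_3: Δ = A_3−P = (-4.5000, 7.0000) → ‖Δ‖ = √69.2500 = 8.3217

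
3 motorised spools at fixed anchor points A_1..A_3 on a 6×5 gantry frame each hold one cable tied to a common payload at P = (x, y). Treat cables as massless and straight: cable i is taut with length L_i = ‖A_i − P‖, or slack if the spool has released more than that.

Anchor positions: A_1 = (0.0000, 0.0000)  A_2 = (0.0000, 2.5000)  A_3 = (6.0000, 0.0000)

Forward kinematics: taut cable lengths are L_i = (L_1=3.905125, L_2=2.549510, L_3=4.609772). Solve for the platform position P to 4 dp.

each cable: (A_i−P)·(A_i−P) = L_i²; let c_i = ‖A_i‖²−L_i²
c_1 = 0.0000+0.0000−15.2500 = -15.2500
row 1: 0.0000x − 5.0000y = -15.0000  (c_2=-0.2500)
row 2: -12.0000x + 0.0000y = -30.0000  (c_3=14.7500)
Cramer on rows 1–2 → x = 2.5000, y = 3.0000

(2.5000, 3.0000)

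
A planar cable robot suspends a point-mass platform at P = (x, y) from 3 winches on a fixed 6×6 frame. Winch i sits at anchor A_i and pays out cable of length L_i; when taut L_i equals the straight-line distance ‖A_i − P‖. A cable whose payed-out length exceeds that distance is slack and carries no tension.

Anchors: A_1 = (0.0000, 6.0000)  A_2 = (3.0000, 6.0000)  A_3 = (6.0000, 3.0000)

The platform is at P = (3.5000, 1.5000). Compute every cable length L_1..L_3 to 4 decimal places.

(5.7009, 4.5277, 2.9155)

L_1 = √((0.0000−3.5000)² + (6.0000−1.5000)²) = 5.7009
L_2 = √((3.0000−3.5000)² + (6.0000−1.5000)²) = 4.5277
L_3 = √((6.0000−3.5000)² + (3.0000−1.5000)²) = 2.9155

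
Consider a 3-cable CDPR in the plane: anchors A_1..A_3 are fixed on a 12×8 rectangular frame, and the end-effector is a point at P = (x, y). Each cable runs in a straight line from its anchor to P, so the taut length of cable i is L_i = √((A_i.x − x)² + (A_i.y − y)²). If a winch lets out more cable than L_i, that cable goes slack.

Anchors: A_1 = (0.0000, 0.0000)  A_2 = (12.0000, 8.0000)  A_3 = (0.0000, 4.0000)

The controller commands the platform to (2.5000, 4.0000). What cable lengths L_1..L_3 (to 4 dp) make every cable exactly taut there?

(4.7170, 10.3078, 2.5000)

L_1: Δ = A_1−P = (-2.5000, -4.0000) → ‖Δ‖ = √22.2500 = 4.7170
L_2: Δ = A_2−P = (9.5000, 4.0000) → ‖Δ‖ = √106.2500 = 10.3078
L_3: Δ = A_3−P = (-2.5000, 0.0000) → ‖Δ‖ = √6.2500 = 2.5000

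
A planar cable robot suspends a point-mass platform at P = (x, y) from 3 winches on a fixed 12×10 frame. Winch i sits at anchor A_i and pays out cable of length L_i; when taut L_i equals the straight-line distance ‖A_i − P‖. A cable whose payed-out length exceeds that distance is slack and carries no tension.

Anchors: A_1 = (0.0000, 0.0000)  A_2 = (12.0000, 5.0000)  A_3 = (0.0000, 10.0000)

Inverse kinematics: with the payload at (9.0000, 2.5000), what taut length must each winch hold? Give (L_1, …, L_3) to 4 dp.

L_1: Δ = A_1−P = (-9.0000, -2.5000) → ‖Δ‖ = √87.2500 = 9.3408
L_2: Δ = A_2−P = (3.0000, 2.5000) → ‖Δ‖ = √15.2500 = 3.9051
L_3: Δ = A_3−P = (-9.0000, 7.5000) → ‖Δ‖ = √137.2500 = 11.7154

(9.3408, 3.9051, 11.7154)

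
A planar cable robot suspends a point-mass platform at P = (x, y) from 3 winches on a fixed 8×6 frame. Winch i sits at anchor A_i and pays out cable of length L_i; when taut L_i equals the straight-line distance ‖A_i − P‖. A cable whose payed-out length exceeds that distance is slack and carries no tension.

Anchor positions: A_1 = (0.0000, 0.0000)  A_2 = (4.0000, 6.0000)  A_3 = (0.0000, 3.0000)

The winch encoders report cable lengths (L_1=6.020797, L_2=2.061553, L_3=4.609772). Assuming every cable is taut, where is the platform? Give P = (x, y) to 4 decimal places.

each cable: (A_i−P)·(A_i−P) = L_i²; let q_i = ‖A_i‖²−L_i²
q_1 = 0.0000+0.0000−36.2500 = -36.2500
row 1: -8.0000x − 12.0000y = -84.0000  (q_2=47.7500)
row 2: 0.0000x − 6.0000y = -24.0000  (q_3=-12.2500)
Cramer on rows 1–2 → x = 4.5000, y = 4.0000

(4.5000, 4.0000)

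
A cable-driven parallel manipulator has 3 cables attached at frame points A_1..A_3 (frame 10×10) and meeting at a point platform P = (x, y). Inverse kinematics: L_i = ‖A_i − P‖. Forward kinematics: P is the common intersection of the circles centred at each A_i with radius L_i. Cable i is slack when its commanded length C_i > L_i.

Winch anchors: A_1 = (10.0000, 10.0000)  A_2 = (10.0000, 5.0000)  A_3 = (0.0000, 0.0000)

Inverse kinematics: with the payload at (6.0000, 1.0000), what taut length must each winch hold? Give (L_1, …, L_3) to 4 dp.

(9.8489, 5.6569, 6.0828)

L_1: Δ = A_1−P = (4.0000, 9.0000) → ‖Δ‖ = √97.0000 = 9.8489
L_2: Δ = A_2−P = (4.0000, 4.0000) → ‖Δ‖ = √32.0000 = 5.6569
L_3: Δ = A_3−P = (-6.0000, -1.0000) → ‖Δ‖ = √37.0000 = 6.0828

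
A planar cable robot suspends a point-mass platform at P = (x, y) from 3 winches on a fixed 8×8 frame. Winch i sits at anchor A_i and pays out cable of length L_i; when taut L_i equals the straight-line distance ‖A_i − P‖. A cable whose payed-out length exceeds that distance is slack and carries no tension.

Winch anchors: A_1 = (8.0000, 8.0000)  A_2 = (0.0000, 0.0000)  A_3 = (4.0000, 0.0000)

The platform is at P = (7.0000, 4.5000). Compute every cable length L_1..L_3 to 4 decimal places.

L_1 = √((8.0000−7.0000)² + (8.0000−4.5000)²) = 3.6401
L_2 = √((0.0000−7.0000)² + (0.0000−4.5000)²) = 8.3217
L_3 = √((4.0000−7.0000)² + (0.0000−4.5000)²) = 5.4083

(3.6401, 8.3217, 5.4083)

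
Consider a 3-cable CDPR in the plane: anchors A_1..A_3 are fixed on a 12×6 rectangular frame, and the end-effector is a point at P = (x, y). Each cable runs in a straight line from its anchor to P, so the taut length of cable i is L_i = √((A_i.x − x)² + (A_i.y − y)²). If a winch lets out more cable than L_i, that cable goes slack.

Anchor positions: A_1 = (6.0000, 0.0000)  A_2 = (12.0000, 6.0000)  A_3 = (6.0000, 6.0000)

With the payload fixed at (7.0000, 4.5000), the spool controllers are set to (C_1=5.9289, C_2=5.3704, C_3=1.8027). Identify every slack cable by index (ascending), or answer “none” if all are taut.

cable 1: L_1 = ‖A_1−P‖ = 4.6098;  C_1 = 5.9289 → slack
cable 2: L_2 = ‖A_2−P‖ = 5.2202;  C_2 = 5.3704 → slack
cable 3: L_3 = ‖A_3−P‖ = 1.8028;  C_3 = 1.8027 → taut

1, 2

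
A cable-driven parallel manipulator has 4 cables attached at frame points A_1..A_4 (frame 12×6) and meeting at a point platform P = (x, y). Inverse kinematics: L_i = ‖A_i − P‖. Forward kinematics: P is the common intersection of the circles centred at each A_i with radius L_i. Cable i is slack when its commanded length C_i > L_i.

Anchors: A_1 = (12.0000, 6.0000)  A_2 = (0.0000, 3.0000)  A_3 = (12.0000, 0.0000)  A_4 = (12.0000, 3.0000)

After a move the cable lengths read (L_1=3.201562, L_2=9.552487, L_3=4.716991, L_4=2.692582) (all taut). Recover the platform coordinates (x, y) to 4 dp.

(9.5000, 4.0000)

expand ‖A_i−P‖²=L_i² and subtract eq 1 (c_i ≔ ‖A_i‖²−L_i²)
c_1 = 144.0000+36.0000−10.2500 = 169.7500
eq1−eq2 → [24.0000  6.0000]·P = 252.0000
eq1−eq3 → [0.0000  12.0000]·P = 48.0000
eq1−eq4 → [0.0000  6.0000]·P = 24.0000
2×2 solve → P = (9.5000, 4.0000)
check cable 4: ‖A_4−P‖² = 7.2500 ≈ L_4² = 7.2500 ✓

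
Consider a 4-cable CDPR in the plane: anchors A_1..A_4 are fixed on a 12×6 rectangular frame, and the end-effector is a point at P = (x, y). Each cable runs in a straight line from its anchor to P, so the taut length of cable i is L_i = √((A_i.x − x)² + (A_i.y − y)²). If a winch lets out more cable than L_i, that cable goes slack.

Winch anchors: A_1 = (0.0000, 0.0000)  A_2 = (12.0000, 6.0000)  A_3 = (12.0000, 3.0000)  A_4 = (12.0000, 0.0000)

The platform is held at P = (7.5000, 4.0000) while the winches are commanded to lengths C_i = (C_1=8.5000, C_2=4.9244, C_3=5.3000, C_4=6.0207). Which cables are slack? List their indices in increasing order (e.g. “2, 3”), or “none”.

3

cable 1: L_1 = ‖A_1−P‖ = 8.5000;  C_1 = 8.5000 → taut
cable 2: L_2 = ‖A_2−P‖ = 4.9244;  C_2 = 4.9244 → taut
cable 3: L_3 = ‖A_3−P‖ = 4.6098;  C_3 = 5.3000 → slack
cable 4: L_4 = ‖A_4−P‖ = 6.0208;  C_4 = 6.0207 → taut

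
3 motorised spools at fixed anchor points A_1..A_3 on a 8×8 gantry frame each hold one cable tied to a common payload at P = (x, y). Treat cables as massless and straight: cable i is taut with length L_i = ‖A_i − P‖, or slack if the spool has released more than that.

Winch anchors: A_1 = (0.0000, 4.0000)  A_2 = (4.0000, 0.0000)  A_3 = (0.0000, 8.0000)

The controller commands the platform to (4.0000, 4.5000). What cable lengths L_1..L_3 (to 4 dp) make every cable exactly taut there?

(4.0311, 4.5000, 5.3151)

L_1: Δ = A_1−P = (-4.0000, -0.5000) → ‖Δ‖ = √16.2500 = 4.0311
L_2: Δ = A_2−P = (0.0000, -4.5000) → ‖Δ‖ = √20.2500 = 4.5000
L_3: Δ = A_3−P = (-4.0000, 3.5000) → ‖Δ‖ = √28.2500 = 5.3151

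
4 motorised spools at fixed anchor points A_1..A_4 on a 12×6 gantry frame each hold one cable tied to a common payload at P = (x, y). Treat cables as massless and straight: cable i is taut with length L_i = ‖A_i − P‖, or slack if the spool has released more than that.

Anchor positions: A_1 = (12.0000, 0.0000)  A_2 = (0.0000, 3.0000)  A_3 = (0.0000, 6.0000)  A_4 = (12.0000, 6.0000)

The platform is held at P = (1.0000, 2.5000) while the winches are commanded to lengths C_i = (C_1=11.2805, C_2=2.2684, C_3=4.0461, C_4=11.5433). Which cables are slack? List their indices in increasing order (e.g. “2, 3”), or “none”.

2, 3

i=1: geometric 11.2805 vs commanded 11.2805 ⇒ taut
i=2: geometric 1.1180 vs commanded 2.2684 ⇒ slack
i=3: geometric 3.6401 vs commanded 4.0461 ⇒ slack
i=4: geometric 11.5434 vs commanded 11.5433 ⇒ taut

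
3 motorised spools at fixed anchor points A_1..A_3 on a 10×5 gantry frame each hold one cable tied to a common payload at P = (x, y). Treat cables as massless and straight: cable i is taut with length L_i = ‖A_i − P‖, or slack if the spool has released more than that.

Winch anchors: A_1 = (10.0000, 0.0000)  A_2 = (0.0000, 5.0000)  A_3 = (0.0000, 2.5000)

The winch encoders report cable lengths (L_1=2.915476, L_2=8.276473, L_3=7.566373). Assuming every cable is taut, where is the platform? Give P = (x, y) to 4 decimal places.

(7.5000, 1.5000)

expand ‖A_i−P‖²=L_i² and subtract eq 1 (k_i ≔ ‖A_i‖²−L_i²)
k_1 = 100.0000+0.0000−8.5000 = 91.5000
eq1−eq2 → [20.0000  -10.0000]·P = 135.0000
eq1−eq3 → [20.0000  -5.0000]·P = 142.5000
2×2 solve → P = (7.5000, 1.5000)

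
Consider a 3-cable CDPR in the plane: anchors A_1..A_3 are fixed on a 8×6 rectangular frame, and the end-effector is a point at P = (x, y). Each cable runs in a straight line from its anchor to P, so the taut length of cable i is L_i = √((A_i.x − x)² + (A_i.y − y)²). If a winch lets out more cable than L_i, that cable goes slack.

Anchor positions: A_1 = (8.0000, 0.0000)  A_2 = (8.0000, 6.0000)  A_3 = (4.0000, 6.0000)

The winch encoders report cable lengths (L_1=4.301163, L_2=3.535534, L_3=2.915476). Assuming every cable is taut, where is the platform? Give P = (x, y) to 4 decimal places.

expand ‖A_i−P‖²=L_i² and subtract eq 1 (k_i ≔ ‖A_i‖²−L_i²)
k_1 = 64.0000+0.0000−18.5000 = 45.5000
eq1−eq2 → [0.0000  -12.0000]·P = -42.0000
eq1−eq3 → [8.0000  -12.0000]·P = 2.0000
2×2 solve → P = (5.5000, 3.5000)

(5.5000, 3.5000)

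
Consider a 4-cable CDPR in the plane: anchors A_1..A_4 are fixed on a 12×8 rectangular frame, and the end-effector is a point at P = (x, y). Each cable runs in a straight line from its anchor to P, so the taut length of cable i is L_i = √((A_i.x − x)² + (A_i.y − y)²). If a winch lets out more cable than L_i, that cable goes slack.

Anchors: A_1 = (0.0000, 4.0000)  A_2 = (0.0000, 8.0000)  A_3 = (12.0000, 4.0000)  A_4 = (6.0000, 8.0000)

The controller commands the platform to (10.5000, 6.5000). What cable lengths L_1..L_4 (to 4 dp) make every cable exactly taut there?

L_1 = √((0.0000−10.5000)² + (4.0000−6.5000)²) = 10.7935
L_2 = √((0.0000−10.5000)² + (8.0000−6.5000)²) = 10.6066
L_3 = √((12.0000−10.5000)² + (4.0000−6.5000)²) = 2.9155
L_4 = √((6.0000−10.5000)² + (8.0000−6.5000)²) = 4.7434

(10.7935, 10.6066, 2.9155, 4.7434)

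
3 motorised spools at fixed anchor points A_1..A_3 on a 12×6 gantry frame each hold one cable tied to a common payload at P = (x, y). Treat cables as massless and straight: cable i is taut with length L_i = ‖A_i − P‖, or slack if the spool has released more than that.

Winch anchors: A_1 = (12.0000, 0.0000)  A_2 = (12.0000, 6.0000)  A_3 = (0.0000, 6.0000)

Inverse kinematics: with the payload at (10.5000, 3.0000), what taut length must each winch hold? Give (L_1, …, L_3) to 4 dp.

L_1: Δ = A_1−P = (1.5000, -3.0000) → ‖Δ‖ = √11.2500 = 3.3541
L_2: Δ = A_2−P = (1.5000, 3.0000) → ‖Δ‖ = √11.2500 = 3.3541
L_3: Δ = A_3−P = (-10.5000, 3.0000) → ‖Δ‖ = √119.2500 = 10.9202

(3.3541, 3.3541, 10.9202)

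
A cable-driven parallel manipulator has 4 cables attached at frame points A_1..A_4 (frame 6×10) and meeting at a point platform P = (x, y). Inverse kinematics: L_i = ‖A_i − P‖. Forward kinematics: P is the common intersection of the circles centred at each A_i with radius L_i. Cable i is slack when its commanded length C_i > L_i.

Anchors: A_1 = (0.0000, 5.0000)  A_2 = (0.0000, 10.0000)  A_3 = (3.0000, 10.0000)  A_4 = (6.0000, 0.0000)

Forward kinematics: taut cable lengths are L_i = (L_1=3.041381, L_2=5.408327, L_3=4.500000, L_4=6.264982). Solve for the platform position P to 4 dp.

(3.0000, 5.5000)

each cable: (A_i−P)·(A_i−P) = L_i²; let q_i = ‖A_i‖²−L_i²
q_1 = 0.0000+25.0000−9.2500 = 15.7500
row 1: 0.0000x − 10.0000y = -55.0000  (q_2=70.7500)
row 2: -6.0000x − 10.0000y = -73.0000  (q_3=88.7500)
row 3: -12.0000x + 10.0000y = 19.0000  (q_4=-3.2500)
Cramer on rows 1–2 → x = 3.0000, y = 5.5000
check cable 4: ‖A_4−P‖² = 39.2500 ≈ L_4² = 39.2500 ✓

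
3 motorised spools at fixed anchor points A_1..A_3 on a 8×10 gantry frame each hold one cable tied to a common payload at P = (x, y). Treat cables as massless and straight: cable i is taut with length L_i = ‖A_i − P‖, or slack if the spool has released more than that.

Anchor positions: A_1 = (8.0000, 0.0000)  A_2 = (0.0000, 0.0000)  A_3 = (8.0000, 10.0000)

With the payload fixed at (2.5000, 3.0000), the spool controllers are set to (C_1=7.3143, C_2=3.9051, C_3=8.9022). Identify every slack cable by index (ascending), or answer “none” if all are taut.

cable 1: L_1 = ‖A_1−P‖ = 6.2650;  C_1 = 7.3143 → slack
cable 2: L_2 = ‖A_2−P‖ = 3.9051;  C_2 = 3.9051 → taut
cable 3: L_3 = ‖A_3−P‖ = 8.9022;  C_3 = 8.9022 → taut

1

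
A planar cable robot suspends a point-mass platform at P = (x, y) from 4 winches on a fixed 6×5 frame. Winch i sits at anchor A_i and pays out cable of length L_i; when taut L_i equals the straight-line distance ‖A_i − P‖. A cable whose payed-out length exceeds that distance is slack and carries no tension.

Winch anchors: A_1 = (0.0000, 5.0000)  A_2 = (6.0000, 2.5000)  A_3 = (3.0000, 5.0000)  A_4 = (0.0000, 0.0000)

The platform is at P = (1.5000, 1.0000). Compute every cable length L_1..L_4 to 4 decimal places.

(4.2720, 4.7434, 4.2720, 1.8028)

L_1 = √((0.0000−1.5000)² + (5.0000−1.0000)²) = 4.2720
L_2 = √((6.0000−1.5000)² + (2.5000−1.0000)²) = 4.7434
L_3 = √((3.0000−1.5000)² + (5.0000−1.0000)²) = 4.2720
L_4 = √((0.0000−1.5000)² + (0.0000−1.0000)²) = 1.8028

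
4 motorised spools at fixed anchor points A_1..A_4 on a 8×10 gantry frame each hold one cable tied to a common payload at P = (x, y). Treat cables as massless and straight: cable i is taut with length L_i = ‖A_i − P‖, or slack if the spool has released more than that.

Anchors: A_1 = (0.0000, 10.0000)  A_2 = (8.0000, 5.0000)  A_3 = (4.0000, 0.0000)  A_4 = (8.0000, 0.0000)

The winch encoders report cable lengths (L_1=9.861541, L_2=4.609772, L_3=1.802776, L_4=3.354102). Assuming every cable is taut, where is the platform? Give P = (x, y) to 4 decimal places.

(5.0000, 1.5000)

each cable: (A_i−P)·(A_i−P) = L_i²; let q_i = ‖A_i‖²−L_i²
q_1 = 0.0000+100.0000−97.2500 = 2.7500
row 1: -16.0000x + 10.0000y = -65.0000  (q_2=67.7500)
row 2: -8.0000x + 20.0000y = -10.0000  (q_3=12.7500)
row 3: -16.0000x + 20.0000y = -50.0000  (q_4=52.7500)
Cramer on rows 1–2 → x = 5.0000, y = 1.5000
check cable 4: ‖A_4−P‖² = 11.2500 ≈ L_4² = 11.2500 ✓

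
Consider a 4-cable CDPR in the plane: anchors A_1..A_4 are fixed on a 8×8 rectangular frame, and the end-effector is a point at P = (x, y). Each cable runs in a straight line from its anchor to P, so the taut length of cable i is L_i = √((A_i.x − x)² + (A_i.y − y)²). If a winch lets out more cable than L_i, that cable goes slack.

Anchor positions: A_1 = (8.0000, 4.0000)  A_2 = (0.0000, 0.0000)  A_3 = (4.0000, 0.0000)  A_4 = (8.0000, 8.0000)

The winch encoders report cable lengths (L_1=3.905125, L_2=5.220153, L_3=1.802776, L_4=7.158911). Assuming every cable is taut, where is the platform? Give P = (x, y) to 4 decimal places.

each cable: (A_i−P)·(A_i−P) = L_i²; let k_i = ‖A_i‖²−L_i²
k_1 = 64.0000+16.0000−15.2500 = 64.7500
row 1: 16.0000x + 8.0000y = 92.0000  (k_2=-27.2500)
row 2: 8.0000x + 8.0000y = 52.0000  (k_3=12.7500)
row 3: 0.0000x − 8.0000y = -12.0000  (k_4=76.7500)
Cramer on rows 1–2 → x = 5.0000, y = 1.5000
check cable 4: ‖A_4−P‖² = 51.2500 ≈ L_4² = 51.2500 ✓

(5.0000, 1.5000)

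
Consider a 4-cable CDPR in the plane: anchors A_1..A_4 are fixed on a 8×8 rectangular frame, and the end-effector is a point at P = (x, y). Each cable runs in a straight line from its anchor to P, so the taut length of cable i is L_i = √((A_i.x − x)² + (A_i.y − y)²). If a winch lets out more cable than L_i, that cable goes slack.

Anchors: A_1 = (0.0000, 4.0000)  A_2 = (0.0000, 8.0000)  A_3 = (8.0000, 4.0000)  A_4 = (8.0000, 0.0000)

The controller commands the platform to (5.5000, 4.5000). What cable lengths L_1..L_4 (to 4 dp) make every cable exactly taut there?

L_1: Δ = A_1−P = (-5.5000, -0.5000) → ‖Δ‖ = √30.5000 = 5.5227
L_2: Δ = A_2−P = (-5.5000, 3.5000) → ‖Δ‖ = √42.5000 = 6.5192
L_3: Δ = A_3−P = (2.5000, -0.5000) → ‖Δ‖ = √6.5000 = 2.5495
L_4: Δ = A_4−P = (2.5000, -4.5000) → ‖Δ‖ = √26.5000 = 5.1478

(5.5227, 6.5192, 2.5495, 5.1478)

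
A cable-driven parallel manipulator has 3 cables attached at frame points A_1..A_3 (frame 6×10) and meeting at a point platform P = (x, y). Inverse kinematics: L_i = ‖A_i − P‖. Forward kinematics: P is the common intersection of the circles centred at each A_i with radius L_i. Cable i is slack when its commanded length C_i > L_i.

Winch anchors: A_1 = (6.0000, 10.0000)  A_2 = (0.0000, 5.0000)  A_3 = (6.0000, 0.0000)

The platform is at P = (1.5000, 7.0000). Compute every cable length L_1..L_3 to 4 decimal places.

L_1: Δ = A_1−P = (4.5000, 3.0000) → ‖Δ‖ = √29.2500 = 5.4083
L_2: Δ = A_2−P = (-1.5000, -2.0000) → ‖Δ‖ = √6.2500 = 2.5000
L_3: Δ = A_3−P = (4.5000, -7.0000) → ‖Δ‖ = √69.2500 = 8.3217

(5.4083, 2.5000, 8.3217)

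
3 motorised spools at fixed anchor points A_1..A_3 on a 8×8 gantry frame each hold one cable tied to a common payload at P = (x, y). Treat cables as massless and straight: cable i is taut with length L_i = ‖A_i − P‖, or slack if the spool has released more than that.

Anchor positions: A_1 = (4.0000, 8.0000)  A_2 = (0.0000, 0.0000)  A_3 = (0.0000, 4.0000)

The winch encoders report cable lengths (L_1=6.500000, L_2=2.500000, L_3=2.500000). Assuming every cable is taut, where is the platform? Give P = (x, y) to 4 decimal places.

(1.5000, 2.0000)

expand ‖A_i−P‖²=L_i² and subtract eq 1 (k_i ≔ ‖A_i‖²−L_i²)
k_1 = 16.0000+64.0000−42.2500 = 37.7500
eq1−eq2 → [8.0000  16.0000]·P = 44.0000
eq1−eq3 → [8.0000  8.0000]·P = 28.0000
2×2 solve → P = (1.5000, 2.0000)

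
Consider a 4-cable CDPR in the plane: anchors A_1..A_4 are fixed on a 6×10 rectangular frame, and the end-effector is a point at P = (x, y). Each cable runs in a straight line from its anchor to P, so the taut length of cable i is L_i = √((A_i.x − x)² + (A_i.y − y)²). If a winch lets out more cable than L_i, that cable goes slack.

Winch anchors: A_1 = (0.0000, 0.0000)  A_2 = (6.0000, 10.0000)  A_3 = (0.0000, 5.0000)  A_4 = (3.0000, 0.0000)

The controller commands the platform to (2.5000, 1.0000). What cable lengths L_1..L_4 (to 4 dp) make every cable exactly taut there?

L_1 = √((0.0000−2.5000)² + (0.0000−1.0000)²) = 2.6926
L_2 = √((6.0000−2.5000)² + (10.0000−1.0000)²) = 9.6566
L_3 = √((0.0000−2.5000)² + (5.0000−1.0000)²) = 4.7170
L_4 = √((3.0000−2.5000)² + (0.0000−1.0000)²) = 1.1180

(2.6926, 9.6566, 4.7170, 1.1180)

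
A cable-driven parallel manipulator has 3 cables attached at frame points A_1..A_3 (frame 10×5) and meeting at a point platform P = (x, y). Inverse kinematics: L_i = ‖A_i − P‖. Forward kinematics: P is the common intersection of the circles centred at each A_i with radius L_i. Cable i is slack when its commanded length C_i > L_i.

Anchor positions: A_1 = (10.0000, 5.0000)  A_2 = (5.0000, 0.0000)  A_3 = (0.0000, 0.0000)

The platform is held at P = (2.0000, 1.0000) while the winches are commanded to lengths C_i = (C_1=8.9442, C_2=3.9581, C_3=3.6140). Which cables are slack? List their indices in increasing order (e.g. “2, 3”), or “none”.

2, 3

cable 1: √((8.0000)²+(4.0000)²)=8.9443, C_1=8.9442: taut
cable 2: √((3.0000)²+(-1.0000)²)=3.1623, C_2=3.9581: slack
cable 3: √((-2.0000)²+(-1.0000)²)=2.2361, C_3=3.6140: slack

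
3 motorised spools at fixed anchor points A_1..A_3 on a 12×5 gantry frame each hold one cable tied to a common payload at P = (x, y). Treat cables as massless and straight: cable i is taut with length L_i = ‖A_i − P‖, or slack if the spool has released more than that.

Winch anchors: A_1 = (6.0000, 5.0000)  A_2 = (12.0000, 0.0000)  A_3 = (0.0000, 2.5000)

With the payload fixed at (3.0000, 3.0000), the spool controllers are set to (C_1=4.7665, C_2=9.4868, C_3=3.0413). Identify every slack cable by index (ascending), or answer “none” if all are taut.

i=1: geometric 3.6056 vs commanded 4.7665 ⇒ slack
i=2: geometric 9.4868 vs commanded 9.4868 ⇒ taut
i=3: geometric 3.0414 vs commanded 3.0413 ⇒ taut

1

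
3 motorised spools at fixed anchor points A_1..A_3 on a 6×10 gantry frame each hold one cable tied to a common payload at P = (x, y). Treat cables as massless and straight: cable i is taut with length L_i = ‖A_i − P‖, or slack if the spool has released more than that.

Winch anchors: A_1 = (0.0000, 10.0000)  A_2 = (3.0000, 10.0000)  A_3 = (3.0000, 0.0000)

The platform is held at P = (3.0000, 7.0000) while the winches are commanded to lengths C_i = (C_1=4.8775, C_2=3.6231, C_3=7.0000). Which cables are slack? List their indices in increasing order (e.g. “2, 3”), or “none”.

1, 2

cable 1: L_1 = ‖A_1−P‖ = 4.2426;  C_1 = 4.8775 → slack
cable 2: L_2 = ‖A_2−P‖ = 3.0000;  C_2 = 3.6231 → slack
cable 3: L_3 = ‖A_3−P‖ = 7.0000;  C_3 = 7.0000 → taut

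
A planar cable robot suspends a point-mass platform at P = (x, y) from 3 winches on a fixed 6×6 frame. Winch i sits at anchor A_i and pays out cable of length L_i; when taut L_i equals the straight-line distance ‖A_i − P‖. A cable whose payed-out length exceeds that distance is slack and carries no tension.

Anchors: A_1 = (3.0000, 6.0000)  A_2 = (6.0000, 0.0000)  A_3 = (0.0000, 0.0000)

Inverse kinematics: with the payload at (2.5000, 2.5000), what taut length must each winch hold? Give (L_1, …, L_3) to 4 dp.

(3.5355, 4.3012, 3.5355)

L_1: Δ = A_1−P = (0.5000, 3.5000) → ‖Δ‖ = √12.5000 = 3.5355
L_2: Δ = A_2−P = (3.5000, -2.5000) → ‖Δ‖ = √18.5000 = 4.3012
L_3: Δ = A_3−P = (-2.5000, -2.5000) → ‖Δ‖ = √12.5000 = 3.5355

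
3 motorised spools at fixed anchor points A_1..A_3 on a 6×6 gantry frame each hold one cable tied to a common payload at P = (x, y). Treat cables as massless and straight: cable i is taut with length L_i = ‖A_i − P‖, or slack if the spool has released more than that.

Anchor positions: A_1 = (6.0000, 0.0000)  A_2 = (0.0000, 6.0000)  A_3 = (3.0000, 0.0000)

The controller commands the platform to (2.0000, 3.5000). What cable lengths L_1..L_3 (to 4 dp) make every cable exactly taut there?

L_1: Δ = A_1−P = (4.0000, -3.5000) → ‖Δ‖ = √28.2500 = 5.3151
L_2: Δ = A_2−P = (-2.0000, 2.5000) → ‖Δ‖ = √10.2500 = 3.2016
L_3: Δ = A_3−P = (1.0000, -3.5000) → ‖Δ‖ = √13.2500 = 3.6401

(5.3151, 3.2016, 3.6401)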